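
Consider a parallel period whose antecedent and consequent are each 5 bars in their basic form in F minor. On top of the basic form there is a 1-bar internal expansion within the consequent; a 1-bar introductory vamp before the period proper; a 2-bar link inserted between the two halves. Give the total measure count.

Basic parallel period: 5 + 5 = 10 bars.
10 (basic form) + 1 (internal expansion) + 1 (introduction) + 2 (link) = 14.

14 measures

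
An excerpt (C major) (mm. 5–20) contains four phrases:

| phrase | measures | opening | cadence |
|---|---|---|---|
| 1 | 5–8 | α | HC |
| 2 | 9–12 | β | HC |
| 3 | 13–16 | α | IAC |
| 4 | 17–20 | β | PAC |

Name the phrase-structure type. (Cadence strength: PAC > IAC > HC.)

Four phrases in two halves: the first half (measures 5–12) ends with a half cadence, the second (bars 13–20) with a perfect authentic cadence — a large antecedent–consequent pair, i.e. a double period.
Phrase 3 begins with the same material as phrase 1, making it parallel.

parallel double period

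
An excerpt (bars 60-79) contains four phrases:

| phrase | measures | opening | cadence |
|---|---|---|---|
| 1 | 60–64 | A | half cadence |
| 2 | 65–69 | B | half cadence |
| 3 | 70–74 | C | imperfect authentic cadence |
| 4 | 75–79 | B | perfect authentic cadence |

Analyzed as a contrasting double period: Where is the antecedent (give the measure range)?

measures 60–69

In a double period the four phrases pair into a large antecedent (phrases 1–2, ending half cadence) and a large consequent (phrases 3–4, ending perfect authentic cadence). The antecedent spans measures 60-69.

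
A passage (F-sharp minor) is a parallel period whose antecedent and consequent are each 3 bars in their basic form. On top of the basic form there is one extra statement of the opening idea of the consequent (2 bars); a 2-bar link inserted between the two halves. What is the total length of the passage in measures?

10 measures

Basic parallel period: 3 + 3 = 6 bars.
6 (basic form) + 2 (extra statement) + 2 (link) = 10.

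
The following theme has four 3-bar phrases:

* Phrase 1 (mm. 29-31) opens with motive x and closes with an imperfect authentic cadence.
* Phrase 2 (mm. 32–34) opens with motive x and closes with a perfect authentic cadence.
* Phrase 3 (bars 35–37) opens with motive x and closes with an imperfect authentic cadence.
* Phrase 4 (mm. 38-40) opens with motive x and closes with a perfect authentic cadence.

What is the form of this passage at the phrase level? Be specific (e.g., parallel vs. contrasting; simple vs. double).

repeated period

The cadence pattern IAC–PAC–IAC–PAC is weak–strong twice, and phrases 3–4 restate phrases 1–2: a period heard twice, not a double period (which would end weakly at phrase 2).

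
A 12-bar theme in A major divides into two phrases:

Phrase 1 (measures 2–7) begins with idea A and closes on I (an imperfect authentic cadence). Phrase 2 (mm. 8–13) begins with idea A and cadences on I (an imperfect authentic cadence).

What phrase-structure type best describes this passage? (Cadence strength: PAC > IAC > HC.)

repeated phrase

Both phrases have the same opening (A) and the same cadence (imperfect authentic cadence): the second is a restatement, not a consequent, so this is a repeated phrase rather than a period.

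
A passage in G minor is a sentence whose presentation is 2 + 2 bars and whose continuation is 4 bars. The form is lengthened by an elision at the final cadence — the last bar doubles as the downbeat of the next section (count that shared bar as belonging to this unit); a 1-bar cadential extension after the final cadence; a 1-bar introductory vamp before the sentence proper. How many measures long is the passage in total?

Basic sentence: 2 + 2 + 4 = 8 bars.
8 (basic form) + 1 (cadential extension) + 1 (introduction) = 10.
The elision shares a bar with the next section but does not change this unit's count.

10 measures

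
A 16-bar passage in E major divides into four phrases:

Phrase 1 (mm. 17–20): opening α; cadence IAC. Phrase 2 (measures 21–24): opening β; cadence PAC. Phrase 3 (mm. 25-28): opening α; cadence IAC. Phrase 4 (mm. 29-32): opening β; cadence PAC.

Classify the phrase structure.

repeated period

The cadence pattern IAC–PAC–IAC–PAC is weak–strong twice, and phrases 3–4 restate phrases 1–2: a period heard twice, not a double period (which would end weakly at phrase 2).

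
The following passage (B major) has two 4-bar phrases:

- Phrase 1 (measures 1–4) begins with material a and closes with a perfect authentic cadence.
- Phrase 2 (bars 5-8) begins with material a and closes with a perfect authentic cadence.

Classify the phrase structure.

repeated phrase

Both phrases have the same opening (a) and the same cadence (perfect authentic cadence): the second is a restatement, not a consequent, so this is a repeated phrase rather than a period.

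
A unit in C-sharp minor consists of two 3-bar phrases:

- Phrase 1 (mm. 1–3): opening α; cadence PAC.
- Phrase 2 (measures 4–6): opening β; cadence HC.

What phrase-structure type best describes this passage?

phrase group

The second phrase closes with a half cadence, which is not stronger than the first phrase's perfect authentic cadence; without a weak→strong cadential pair there is no antecedent–consequent relationship, so this is a phrase group rather than a period.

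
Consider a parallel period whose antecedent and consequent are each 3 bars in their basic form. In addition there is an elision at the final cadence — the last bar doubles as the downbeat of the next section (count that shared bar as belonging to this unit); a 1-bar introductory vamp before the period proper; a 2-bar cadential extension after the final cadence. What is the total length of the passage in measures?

9 measures

Basic parallel period: 3 + 3 = 6 bars.
6 (basic form) + 1 (introduction) + 2 (cadential extension) = 9.
The elision shares a bar with the next section but does not change this unit's count.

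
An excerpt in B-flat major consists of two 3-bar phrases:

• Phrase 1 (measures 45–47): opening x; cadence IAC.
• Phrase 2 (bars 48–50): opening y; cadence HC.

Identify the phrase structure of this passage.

phrase group

The second phrase closes with a half cadence, which is not stronger than the first phrase's imperfect authentic cadence; without a weak→strong cadential pair there is no antecedent–consequent relationship, so this is a phrase group rather than a period.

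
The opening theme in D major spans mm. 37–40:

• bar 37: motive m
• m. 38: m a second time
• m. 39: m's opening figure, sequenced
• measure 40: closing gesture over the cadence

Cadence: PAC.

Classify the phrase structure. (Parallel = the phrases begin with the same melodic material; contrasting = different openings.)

Basic idea (m. 37) + its repetition (measure 38) form the presentation; fragmentation and cadence (bars 39–40) form the continuation — the 4-bar whole is a sentence.

sentence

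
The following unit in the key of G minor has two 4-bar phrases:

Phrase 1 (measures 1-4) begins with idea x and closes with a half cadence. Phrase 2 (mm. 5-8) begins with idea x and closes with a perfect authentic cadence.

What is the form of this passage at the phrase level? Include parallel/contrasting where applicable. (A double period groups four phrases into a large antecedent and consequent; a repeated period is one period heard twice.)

parallel period

Phrase 1 ends with a half cadence (weaker) and phrase 2 with a perfect authentic cadence (stronger): antecedent + consequent = a period.
The two phrases open with the same material (x / x), so the period is parallel.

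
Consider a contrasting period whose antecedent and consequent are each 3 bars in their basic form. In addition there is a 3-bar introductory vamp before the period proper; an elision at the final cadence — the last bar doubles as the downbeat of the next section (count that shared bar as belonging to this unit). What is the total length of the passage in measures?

9 measures

Basic contrasting period: 3 + 3 = 6 bars.
6 (basic form) + 3 (introduction) = 9.
The elision shares a bar with the next section but does not change this unit's count.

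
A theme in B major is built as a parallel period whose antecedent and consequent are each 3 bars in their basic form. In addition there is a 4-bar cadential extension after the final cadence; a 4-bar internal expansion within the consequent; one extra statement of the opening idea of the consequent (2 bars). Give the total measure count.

16 measures

Basic parallel period: 3 + 3 = 6 bars.
6 (basic form) + 4 (cadential extension) + 4 (internal expansion) + 2 (extra statement) = 16.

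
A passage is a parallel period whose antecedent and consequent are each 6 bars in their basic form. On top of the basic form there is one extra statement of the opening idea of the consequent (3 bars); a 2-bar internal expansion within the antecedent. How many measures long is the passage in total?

Basic parallel period: 6 + 6 = 12 bars.
12 (basic form) + 3 (extra statement) + 2 (internal expansion) = 17.

17 measures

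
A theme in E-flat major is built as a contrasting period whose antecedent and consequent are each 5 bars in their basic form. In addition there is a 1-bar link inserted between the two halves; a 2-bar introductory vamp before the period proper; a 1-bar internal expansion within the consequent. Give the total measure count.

14 measures

Basic contrasting period: 5 + 5 = 10 bars.
10 (basic form) + 1 (link) + 2 (introduction) + 1 (internal expansion) = 14.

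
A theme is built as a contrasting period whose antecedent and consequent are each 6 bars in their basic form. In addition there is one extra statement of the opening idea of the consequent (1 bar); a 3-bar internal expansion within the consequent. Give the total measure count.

16 measures

Basic contrasting period: 6 + 6 = 12 bars.
12 (basic form) + 1 (extra statement) + 3 (internal expansion) = 16.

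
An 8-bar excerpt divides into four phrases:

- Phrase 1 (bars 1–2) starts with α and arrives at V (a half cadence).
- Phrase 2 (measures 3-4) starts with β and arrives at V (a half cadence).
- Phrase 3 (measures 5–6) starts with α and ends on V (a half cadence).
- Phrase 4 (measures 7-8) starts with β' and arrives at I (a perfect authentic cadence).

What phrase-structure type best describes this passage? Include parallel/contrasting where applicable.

parallel double period

Four phrases in two halves: the first half (measures 1-4) ends with a half cadence, the second (bars 5–8) with a perfect authentic cadence — a large antecedent–consequent pair, i.e. a double period.
Phrase 3 begins with the same material as phrase 1, making it parallel.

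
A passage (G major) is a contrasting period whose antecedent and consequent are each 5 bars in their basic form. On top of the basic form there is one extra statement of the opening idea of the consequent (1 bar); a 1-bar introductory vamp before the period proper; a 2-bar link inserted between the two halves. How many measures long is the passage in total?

Basic contrasting period: 5 + 5 = 10 bars.
10 (basic form) + 1 (extra statement) + 1 (introduction) + 2 (link) = 14.

14 measures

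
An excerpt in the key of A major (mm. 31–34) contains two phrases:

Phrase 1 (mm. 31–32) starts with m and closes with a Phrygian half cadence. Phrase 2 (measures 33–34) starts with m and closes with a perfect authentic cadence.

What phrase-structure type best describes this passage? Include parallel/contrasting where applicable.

Phrase 1 ends with a Phrygian half cadence (weaker) and phrase 2 with a perfect authentic cadence (stronger): antecedent + consequent = a period.
The two phrases open with the same material (m / m), so the period is parallel.

parallel period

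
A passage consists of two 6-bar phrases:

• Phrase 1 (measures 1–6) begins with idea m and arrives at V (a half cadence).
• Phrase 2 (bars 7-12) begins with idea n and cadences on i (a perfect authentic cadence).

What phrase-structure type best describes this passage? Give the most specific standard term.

Phrase 1 ends with a half cadence (weaker) and phrase 2 with a perfect authentic cadence (stronger): antecedent + consequent = a period.
The two phrases open with different material (m / n), so the period is contrasting.

contrasting period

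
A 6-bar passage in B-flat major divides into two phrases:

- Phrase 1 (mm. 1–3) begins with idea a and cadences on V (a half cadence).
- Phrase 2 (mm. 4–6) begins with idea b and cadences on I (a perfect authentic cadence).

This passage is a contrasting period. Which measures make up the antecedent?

measures 1–3

The antecedent is the phrase ending with the weaker cadence (half cadence, phrase 1) and the consequent the one ending more conclusively (perfect authentic cadence, phrase 2); the antecedent is mm. 1–3.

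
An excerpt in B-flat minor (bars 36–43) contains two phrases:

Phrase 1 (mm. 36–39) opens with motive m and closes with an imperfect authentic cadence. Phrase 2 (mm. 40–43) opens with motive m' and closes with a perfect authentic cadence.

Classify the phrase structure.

parallel period

Phrase 1 ends with an imperfect authentic cadence (weaker) and phrase 2 with a perfect authentic cadence (stronger): antecedent + consequent = a period.
The two phrases open with the same material (m / m'), so the period is parallel.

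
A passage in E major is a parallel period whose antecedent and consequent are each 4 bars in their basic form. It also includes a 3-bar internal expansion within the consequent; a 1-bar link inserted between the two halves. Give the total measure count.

12 measures

Basic parallel period: 4 + 4 = 8 bars.
8 (basic form) + 3 (internal expansion) + 1 (link) = 12.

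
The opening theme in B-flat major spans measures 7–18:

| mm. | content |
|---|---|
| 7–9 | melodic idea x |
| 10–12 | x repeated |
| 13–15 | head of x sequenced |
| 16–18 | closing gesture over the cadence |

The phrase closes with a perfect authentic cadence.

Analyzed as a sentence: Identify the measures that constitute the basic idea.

The presentation of a sentence is the basic idea (mm. 7–9) plus its repetition (measures 10-12); the basic idea is therefore bars 7–9.

measures 7–9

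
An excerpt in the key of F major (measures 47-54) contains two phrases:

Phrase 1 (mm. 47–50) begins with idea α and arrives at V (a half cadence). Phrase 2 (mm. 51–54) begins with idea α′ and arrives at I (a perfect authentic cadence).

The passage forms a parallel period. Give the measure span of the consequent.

The phrase ending with the weaker cadence (half cadence) is the antecedent; the one ending more conclusively (perfect authentic cadence) is the consequent. The consequent is measures 51–54.

measures 51–54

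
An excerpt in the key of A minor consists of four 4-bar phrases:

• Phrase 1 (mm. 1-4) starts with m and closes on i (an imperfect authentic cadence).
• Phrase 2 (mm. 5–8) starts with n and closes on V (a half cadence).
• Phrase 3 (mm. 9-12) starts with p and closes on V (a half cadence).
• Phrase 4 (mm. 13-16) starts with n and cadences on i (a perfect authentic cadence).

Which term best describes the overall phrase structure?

Four phrases in two halves: the first half (mm. 1–8) ends with a half cadence, the second (bars 9-16) with a perfect authentic cadence — a large antecedent–consequent pair, i.e. a double period.
Phrase 3 begins with different material from phrase 1, making it contrasting.

contrasting double period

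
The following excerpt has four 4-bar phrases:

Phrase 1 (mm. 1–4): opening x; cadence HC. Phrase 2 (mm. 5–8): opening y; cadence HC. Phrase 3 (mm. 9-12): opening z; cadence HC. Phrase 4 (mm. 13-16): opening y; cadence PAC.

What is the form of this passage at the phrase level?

contrasting double period

Four phrases in two halves: the first half (mm. 1–8) ends with a half cadence, the second (mm. 9–16) with a perfect authentic cadence — a large antecedent–consequent pair, i.e. a double period.
Phrase 3 begins with different material from phrase 1, making it contrasting.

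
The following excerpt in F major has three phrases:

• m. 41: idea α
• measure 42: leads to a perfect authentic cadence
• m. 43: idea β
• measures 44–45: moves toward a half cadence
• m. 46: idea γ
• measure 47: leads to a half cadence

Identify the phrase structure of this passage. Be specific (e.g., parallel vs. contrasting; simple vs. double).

phrase group

The final phrase closes with a half cadence, which is not stronger than the preceding half cadence; the 3 phrases lack an overall antecedent–consequent design and so form a phrase group.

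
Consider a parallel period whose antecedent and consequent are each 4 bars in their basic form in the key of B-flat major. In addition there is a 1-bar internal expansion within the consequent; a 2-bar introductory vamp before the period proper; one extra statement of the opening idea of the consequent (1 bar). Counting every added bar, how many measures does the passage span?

12 measures

Basic parallel period: 4 + 4 = 8 bars.
8 (basic form) + 1 (internal expansion) + 2 (introduction) + 1 (extra statement) = 12.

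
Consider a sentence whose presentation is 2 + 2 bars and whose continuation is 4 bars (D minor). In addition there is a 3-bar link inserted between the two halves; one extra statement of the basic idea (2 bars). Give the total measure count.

13 measures

Basic sentence: 2 + 2 + 4 = 8 bars.
8 (basic form) + 3 (link) + 2 (extra statement) = 13.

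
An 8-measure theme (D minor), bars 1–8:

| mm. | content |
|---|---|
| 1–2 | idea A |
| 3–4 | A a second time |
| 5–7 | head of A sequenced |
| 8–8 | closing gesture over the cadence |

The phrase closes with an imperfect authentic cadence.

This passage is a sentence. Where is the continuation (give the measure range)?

After the presentation (measures 1–4), the continuation covers the fragmentation through the cadence: bars 5–8.

measures 5–8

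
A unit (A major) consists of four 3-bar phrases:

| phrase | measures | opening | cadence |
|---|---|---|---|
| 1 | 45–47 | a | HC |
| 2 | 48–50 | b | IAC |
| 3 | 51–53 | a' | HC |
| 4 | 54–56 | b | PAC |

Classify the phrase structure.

parallel double period

Four phrases in two halves: the first half (mm. 45-50) ends with an imperfect authentic cadence, the second (mm. 51-56) with a perfect authentic cadence — a large antecedent–consequent pair, i.e. a double period.
Phrase 3 begins with the same material as phrase 1, making it parallel.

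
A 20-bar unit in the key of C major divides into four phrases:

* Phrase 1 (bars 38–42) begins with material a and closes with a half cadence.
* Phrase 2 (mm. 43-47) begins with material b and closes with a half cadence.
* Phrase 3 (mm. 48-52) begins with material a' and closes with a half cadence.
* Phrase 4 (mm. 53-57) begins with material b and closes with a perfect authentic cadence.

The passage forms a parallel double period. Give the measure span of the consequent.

measures 48–57

In a double period the four phrases pair into a large antecedent (phrases 1–2, ending half cadence) and a large consequent (phrases 3–4, ending perfect authentic cadence). The consequent spans mm. 48-57.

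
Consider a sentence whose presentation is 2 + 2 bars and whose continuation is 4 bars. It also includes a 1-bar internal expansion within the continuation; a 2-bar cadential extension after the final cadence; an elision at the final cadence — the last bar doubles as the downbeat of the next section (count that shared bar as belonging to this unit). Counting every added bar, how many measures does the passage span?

Basic sentence: 2 + 2 + 4 = 8 bars.
8 (basic form) + 1 (internal expansion) + 2 (cadential extension) = 11.
The elision shares a bar with the next section but does not change this unit's count.

11 measures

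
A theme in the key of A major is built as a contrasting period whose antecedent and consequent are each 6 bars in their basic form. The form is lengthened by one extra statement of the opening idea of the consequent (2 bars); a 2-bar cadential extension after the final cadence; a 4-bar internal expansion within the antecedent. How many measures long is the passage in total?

20 measures

Basic contrasting period: 6 + 6 = 12 bars.
12 (basic form) + 2 (extra statement) + 2 (cadential extension) + 4 (internal expansion) = 20.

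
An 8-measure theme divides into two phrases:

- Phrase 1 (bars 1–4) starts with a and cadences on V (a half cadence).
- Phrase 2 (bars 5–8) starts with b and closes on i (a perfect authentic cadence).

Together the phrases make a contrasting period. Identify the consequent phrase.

phrase 2

The phrase ending with the weaker cadence (half cadence) is the antecedent; the one ending more conclusively (perfect authentic cadence) is the consequent. The consequent is phrase 2.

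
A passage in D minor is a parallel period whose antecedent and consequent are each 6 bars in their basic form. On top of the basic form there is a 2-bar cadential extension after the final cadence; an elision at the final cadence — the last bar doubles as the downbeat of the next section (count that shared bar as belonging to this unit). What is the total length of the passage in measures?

Basic parallel period: 6 + 6 = 12 bars.
12 (basic form) + 2 (cadential extension) = 14.
The elision shares a bar with the next section but does not change this unit's count.

14 measures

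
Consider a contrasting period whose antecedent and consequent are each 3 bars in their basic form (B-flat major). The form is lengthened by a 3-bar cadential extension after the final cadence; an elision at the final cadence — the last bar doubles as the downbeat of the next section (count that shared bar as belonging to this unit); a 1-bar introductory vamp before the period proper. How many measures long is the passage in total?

Basic contrasting period: 3 + 3 = 6 bars.
6 (basic form) + 3 (cadential extension) + 1 (introduction) = 10.
The elision shares a bar with the next section but does not change this unit's count.

10 measures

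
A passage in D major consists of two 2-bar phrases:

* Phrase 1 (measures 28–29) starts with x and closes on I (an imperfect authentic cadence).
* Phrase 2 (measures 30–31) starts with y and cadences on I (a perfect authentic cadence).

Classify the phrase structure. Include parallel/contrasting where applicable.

Phrase 1 ends with an imperfect authentic cadence (weaker) and phrase 2 with a perfect authentic cadence (stronger): antecedent + consequent = a period.
The two phrases open with different material (x / y), so the period is contrasting.

contrasting period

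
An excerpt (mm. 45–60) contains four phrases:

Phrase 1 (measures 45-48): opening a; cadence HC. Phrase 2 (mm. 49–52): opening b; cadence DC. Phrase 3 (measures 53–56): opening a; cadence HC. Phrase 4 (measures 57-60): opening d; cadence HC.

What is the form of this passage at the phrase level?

Phrase 4 ends with a half cadence, no stronger than phrase 2's deceptive cadence, so the four phrases do not form a double period; nor do phrases 3–4 duplicate 1–2, so it is not a repeated period. With no phrase reaching a conclusive cadence, the passage is a phrase group.

phrase group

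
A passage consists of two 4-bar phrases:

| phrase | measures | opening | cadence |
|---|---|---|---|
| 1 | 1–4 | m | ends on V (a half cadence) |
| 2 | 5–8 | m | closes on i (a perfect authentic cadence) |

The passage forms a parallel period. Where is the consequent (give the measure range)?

The antecedent is the phrase ending with the weaker cadence (half cadence, phrase 1) and the consequent the one ending more conclusively (perfect authentic cadence, phrase 2); the consequent is measures 5–8.

measures 5–8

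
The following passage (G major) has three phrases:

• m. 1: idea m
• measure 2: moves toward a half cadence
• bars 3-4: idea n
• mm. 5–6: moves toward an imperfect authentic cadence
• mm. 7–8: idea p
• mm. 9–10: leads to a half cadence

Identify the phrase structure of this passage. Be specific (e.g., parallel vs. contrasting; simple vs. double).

The final phrase closes with a half cadence, which is not stronger than the preceding imperfect authentic cadence; the 3 phrases lack an overall antecedent–consequent design and so form a phrase group.

phrase group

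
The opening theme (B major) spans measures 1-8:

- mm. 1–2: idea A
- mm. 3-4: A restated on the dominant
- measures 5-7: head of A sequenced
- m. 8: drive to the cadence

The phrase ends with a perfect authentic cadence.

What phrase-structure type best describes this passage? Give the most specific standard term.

Basic idea (bars 1–2) + its repetition (mm. 3–4) form the presentation; fragmentation and cadence (bars 5–8) form the continuation — the 8-bar whole is a sentence.

sentence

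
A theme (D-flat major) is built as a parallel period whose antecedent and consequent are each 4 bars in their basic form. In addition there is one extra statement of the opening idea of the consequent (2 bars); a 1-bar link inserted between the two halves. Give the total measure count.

11 measures

Basic parallel period: 4 + 4 = 8 bars.
8 (basic form) + 2 (extra statement) + 1 (link) = 11.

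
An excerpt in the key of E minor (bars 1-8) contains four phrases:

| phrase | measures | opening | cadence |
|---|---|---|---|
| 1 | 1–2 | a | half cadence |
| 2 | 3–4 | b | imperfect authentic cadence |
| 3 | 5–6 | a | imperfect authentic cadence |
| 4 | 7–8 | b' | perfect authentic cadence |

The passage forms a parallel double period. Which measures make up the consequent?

measures 5–8

In a double period the four phrases pair into a large antecedent (phrases 1–2, ending imperfect authentic cadence) and a large consequent (phrases 3–4, ending perfect authentic cadence). The consequent spans measures 5–8.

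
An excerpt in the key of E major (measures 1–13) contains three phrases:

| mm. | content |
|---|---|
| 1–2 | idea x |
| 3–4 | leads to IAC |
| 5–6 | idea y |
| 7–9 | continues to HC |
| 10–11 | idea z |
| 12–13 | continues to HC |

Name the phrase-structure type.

phrase group

The final phrase closes with a half cadence, which is not stronger than the preceding half cadence; the 3 phrases lack an overall antecedent–consequent design and so form a phrase group.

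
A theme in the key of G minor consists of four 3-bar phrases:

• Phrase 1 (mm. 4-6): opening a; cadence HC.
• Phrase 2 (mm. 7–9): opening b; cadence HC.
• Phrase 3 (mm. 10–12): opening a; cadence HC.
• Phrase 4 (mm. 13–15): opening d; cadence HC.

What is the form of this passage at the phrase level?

Phrase 4 ends with a half cadence, no stronger than phrase 2's half cadence, so the four phrases do not form a double period; nor do phrases 3–4 duplicate 1–2, so it is not a repeated period. With no phrase reaching a conclusive cadence, the passage is a phrase group.

phrase group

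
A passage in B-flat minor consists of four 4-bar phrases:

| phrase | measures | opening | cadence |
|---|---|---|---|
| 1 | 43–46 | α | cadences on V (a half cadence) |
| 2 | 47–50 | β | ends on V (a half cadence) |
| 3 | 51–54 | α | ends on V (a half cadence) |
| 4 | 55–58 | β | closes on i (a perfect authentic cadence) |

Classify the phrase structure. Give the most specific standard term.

Four phrases in two halves: the first half (measures 43–50) ends with a half cadence, the second (bars 51–58) with a perfect authentic cadence — a large antecedent–consequent pair, i.e. a double period.
Phrase 3 begins with the same material as phrase 1, making it parallel.

parallel double period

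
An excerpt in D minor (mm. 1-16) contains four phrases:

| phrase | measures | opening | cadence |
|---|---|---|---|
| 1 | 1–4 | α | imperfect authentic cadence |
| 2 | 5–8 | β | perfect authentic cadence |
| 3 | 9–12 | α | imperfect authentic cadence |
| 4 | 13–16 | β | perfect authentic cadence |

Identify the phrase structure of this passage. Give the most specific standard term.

repeated period

The cadence pattern IAC–PAC–IAC–PAC is weak–strong twice, and phrases 3–4 restate phrases 1–2: a period heard twice, not a double period (which would end weakly at phrase 2).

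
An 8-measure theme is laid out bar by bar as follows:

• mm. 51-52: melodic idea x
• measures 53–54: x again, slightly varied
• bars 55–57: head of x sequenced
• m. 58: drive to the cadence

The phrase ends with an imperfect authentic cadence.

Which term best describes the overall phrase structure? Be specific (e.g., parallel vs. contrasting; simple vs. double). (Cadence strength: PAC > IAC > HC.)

Basic idea (measures 51-52) + its repetition (mm. 53–54) form the presentation; fragmentation and cadence (mm. 55-58) form the continuation — the 8-bar whole is a sentence.

sentence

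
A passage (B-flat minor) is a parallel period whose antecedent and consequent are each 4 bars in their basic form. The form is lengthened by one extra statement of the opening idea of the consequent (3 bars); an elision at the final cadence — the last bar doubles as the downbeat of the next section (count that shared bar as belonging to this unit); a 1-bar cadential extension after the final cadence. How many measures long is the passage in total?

Basic parallel period: 4 + 4 = 8 bars.
8 (basic form) + 3 (extra statement) + 1 (cadential extension) = 12.
The elision shares a bar with the next section but does not change this unit's count.

12 measures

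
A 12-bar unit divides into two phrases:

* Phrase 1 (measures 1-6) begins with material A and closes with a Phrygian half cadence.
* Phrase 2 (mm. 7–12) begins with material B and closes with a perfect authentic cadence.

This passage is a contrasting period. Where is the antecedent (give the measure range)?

measures 1–6

The antecedent is the phrase ending with the weaker cadence (Phrygian half cadence, phrase 1) and the consequent the one ending more conclusively (perfect authentic cadence, phrase 2); the antecedent is mm. 1-6.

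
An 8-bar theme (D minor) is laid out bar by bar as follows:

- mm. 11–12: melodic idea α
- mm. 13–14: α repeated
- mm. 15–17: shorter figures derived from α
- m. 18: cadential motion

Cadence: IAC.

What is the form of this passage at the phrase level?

Basic idea (bars 11-12) + its repetition (measures 13–14) form the presentation; fragmentation and cadence (mm. 15-18) form the continuation — the 8-bar whole is a sentence.

sentence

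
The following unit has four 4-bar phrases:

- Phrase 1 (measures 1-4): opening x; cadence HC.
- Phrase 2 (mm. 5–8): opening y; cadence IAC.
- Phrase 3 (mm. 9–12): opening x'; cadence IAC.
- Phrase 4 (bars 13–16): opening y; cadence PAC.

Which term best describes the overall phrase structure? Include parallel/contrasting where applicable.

parallel double period

Four phrases in two halves: the first half (measures 1–8) ends with an imperfect authentic cadence, the second (mm. 9-16) with a perfect authentic cadence — a large antecedent–consequent pair, i.e. a double period.
Phrase 3 begins with the same material as phrase 1, making it parallel.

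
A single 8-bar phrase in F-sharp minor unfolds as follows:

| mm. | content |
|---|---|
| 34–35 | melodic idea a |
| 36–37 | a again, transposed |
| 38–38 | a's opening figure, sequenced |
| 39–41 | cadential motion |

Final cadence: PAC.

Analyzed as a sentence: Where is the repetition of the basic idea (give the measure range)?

The presentation of a sentence is the basic idea (mm. 34–35) plus its repetition (measures 36–37); the repetition of the basic idea is therefore mm. 36-37.

measures 36–37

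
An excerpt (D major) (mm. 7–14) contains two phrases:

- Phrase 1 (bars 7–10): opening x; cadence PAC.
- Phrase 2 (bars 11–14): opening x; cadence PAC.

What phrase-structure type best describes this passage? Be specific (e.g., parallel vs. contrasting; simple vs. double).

Both phrases have the same opening (x) and the same cadence (perfect authentic cadence): the second is a restatement, not a consequent, so this is a repeated phrase rather than a period.

repeated phrase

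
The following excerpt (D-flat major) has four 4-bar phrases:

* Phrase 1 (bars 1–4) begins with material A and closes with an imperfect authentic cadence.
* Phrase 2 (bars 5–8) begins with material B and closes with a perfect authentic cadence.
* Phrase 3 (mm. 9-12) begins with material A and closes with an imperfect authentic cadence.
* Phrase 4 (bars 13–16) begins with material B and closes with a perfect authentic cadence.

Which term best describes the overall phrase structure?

The cadence pattern IAC–PAC–IAC–PAC is weak–strong twice, and phrases 3–4 restate phrases 1–2: a period heard twice, not a double period (which would end weakly at phrase 2).

repeated period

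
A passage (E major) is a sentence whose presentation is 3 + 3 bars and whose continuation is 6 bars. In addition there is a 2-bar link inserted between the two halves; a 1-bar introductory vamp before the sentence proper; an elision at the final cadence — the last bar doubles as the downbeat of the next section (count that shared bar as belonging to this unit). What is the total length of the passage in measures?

15 measures

Basic sentence: 3 + 3 + 6 = 12 bars.
12 (basic form) + 2 (link) + 1 (introduction) = 15.
The elision shares a bar with the next section but does not change this unit's count.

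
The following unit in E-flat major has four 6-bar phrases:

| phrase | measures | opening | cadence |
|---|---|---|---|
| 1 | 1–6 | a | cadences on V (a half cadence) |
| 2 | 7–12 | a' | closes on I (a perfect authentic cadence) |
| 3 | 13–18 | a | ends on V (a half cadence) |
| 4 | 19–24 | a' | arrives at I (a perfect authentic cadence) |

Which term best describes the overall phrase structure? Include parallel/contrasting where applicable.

The cadence pattern HC–PAC–HC–PAC is weak–strong twice, and phrases 3–4 restate phrases 1–2: a period heard twice, not a double period (which would end weakly at phrase 2).

repeated period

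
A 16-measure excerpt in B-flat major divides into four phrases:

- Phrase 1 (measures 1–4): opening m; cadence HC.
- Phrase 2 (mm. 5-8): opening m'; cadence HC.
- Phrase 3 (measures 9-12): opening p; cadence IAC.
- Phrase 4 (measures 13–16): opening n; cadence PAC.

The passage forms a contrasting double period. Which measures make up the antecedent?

measures 1–8

In a double period the four phrases pair into a large antecedent (phrases 1–2, ending half cadence) and a large consequent (phrases 3–4, ending perfect authentic cadence). The antecedent spans mm. 1-8.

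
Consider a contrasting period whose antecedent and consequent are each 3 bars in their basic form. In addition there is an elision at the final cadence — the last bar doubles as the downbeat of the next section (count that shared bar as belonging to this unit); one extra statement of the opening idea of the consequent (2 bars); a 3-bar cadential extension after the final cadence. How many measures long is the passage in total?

11 measures

Basic contrasting period: 3 + 3 = 6 bars.
6 (basic form) + 2 (extra statement) + 3 (cadential extension) = 11.
The elision shares a bar with the next section but does not change this unit's count.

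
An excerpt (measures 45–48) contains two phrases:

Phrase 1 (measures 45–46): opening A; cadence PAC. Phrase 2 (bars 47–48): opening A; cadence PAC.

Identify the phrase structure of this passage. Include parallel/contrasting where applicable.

repeated phrase

Both phrases have the same opening (A) and the same cadence (perfect authentic cadence): the second is a restatement, not a consequent, so this is a repeated phrase rather than a period.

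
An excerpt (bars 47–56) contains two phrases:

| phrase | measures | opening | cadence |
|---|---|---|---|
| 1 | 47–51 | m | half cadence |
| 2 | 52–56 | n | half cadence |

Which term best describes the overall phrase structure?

The second phrase closes with a half cadence, which is not stronger than the first phrase's half cadence; without a weak→strong cadential pair there is no antecedent–consequent relationship, so this is a phrase group rather than a period.

phrase group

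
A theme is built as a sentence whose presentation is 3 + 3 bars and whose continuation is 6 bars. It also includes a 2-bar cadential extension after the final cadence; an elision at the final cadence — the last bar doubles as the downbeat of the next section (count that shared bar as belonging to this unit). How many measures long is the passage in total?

Basic sentence: 3 + 3 + 6 = 12 bars.
12 (basic form) + 2 (cadential extension) = 14.
The elision shares a bar with the next section but does not change this unit's count.

14 measures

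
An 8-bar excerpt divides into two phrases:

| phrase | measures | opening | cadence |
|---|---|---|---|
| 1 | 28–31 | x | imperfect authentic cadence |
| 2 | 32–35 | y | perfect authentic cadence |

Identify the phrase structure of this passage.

contrasting period

Phrase 1 ends with an imperfect authentic cadence (weaker) and phrase 2 with a perfect authentic cadence (stronger): antecedent + consequent = a period.
The two phrases open with different material (x / y), so the period is contrasting.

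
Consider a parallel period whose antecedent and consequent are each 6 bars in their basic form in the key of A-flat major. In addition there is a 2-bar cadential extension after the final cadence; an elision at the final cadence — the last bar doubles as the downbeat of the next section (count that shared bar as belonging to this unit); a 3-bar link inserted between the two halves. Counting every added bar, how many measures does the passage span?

17 measures

Basic parallel period: 6 + 6 = 12 bars.
12 (basic form) + 2 (cadential extension) + 3 (link) = 17.
The elision shares a bar with the next section but does not change this unit's count.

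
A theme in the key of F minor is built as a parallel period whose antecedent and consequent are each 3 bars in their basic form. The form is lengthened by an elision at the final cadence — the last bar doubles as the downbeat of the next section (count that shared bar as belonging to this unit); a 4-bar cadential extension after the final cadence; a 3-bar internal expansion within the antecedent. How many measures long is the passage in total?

Basic parallel period: 3 + 3 = 6 bars.
6 (basic form) + 4 (cadential extension) + 3 (internal expansion) = 13.
The elision shares a bar with the next section but does not change this unit's count.

13 measures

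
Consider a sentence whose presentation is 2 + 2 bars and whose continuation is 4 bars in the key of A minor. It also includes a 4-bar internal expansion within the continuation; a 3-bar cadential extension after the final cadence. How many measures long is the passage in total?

15 measures

Basic sentence: 2 + 2 + 4 = 8 bars.
8 (basic form) + 4 (internal expansion) + 3 (cadential extension) = 15.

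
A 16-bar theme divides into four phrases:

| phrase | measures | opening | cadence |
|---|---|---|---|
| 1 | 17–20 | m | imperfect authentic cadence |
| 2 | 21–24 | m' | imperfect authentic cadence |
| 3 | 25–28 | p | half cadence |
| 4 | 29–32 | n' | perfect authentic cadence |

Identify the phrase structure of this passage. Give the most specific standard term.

Four phrases in two halves: the first half (bars 17–24) ends with an imperfect authentic cadence, the second (measures 25–32) with a perfect authentic cadence — a large antecedent–consequent pair, i.e. a double period.
Phrase 3 begins with different material from phrase 1, making it contrasting.

contrasting double period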